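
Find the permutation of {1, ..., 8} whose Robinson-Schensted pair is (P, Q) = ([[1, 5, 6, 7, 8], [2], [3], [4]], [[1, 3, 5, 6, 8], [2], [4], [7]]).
Reverse the RSK construction: for i from n down to 1, find the cell of Q containing i, remove the entry at that cell from P, and reverse-bump it up through P; the value ejected from row 1 is w(i).

Step i=8: Q has 8 at row 1, column 5; remove that cell from P, ejecting 8. So w(8) = 8. P is now [[1, 5, 6, 7], [2], [3], [4]].
Step i=7: Q has 7 at row 4, column 1; remove 4 from row 4 of P and reverse-bump: 4 enters row 3 and ejects 3; 3 enters row 2 and ejects 2; 2 enters row 1 and ejects 1. So w(7) = 1. P is now [[2, 5, 6, 7], [3], [4]].
Step i=6: Q has 6 at row 1, column 4; remove that cell from P, ejecting 7. So w(6) = 7. P is now [[2, 5, 6], [3], [4]].
Step i=5: Q has 5 at row 1, column 3; remove that cell from P, ejecting 6. So w(5) = 6. P is now [[2, 5], [3], [4]].
Step i=4: Q has 4 at row 3, column 1; remove 4 from row 3 of P and reverse-bump: 4 enters row 2 and ejects 3; 3 enters row 1 and ejects 2. So w(4) = 2. P is now [[3, 5], [4]].
Step i=3: Q has 3 at row 1, column 2; remove that cell from P, ejecting 5. So w(3) = 5. P is now [[3], [4]].
Step i=2: Q has 2 at row 2, column 1; remove 4 from row 2 of P and reverse-bump: 4 enters row 1 and ejects 3. So w(2) = 3. P is now [[4]].
Step i=1: Q has 1 at row 1, column 1; remove that cell from P, ejecting 4. So w(1) = 4. P is now [].

So w = 4 3 5 2 6 7 1 8.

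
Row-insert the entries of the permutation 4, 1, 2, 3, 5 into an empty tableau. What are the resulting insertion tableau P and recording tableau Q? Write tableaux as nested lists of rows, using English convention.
P = [[1, 2, 3, 5], [4]], Q = [[1, 3, 4, 5], [2]]

Insert each entry of the permutation into P by Schensted row insertion, recording in Q the position of each new cell.

After inserting 4: P = [[4]].
After inserting 1: P = [[1], [4]].
After inserting 2: P = [[1, 2], [4]].
After inserting 3: P = [[1, 2, 3], [4]].
After inserting 5: P = [[1, 2, 3, 5], [4]].

So P = [[1, 2, 3, 5], [4]], Q = [[1, 3, 4, 5], [2]].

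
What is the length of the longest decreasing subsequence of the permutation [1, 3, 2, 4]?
2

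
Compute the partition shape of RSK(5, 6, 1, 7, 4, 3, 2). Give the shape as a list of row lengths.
RSK row insertion gives P = [[1, 2, 7], [3, 6], [4], [5]], which has shape [3, 2, 1, 1].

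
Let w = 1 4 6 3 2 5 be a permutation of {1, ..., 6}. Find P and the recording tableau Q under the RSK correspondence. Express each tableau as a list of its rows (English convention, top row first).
P = [[1, 2, 5], [3, 6], [4]], Q = [[1, 2, 3], [4, 6], [5]]

Insert each entry of the permutation into P by Schensted row insertion, recording in Q the position of each new cell.

After inserting 1: P = [[1]].
After inserting 4: P = [[1, 4]].
After inserting 6: P = [[1, 4, 6]].
After inserting 3: P = [[1, 3, 6], [4]].
After inserting 2: P = [[1, 2, 6], [3], [4]].
After inserting 5: P = [[1, 2, 5], [3, 6], [4]].

So P = [[1, 2, 5], [3, 6], [4]], Q = [[1, 2, 3], [4, 6], [5]].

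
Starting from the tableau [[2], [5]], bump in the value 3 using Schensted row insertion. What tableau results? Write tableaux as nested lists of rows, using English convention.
[[2, 3], [5]]

3 is larger than every entry of row 1, so it is appended to row 1. The new tableau is [[2, 3], [5]].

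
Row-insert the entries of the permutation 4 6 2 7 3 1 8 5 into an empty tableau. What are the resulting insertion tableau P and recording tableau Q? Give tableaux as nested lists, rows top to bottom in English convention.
Insert each entry of the permutation into P by Schensted row insertion, recording in Q the position of each new cell.

Insert 4: appended to row 1. P = [[4]], Q = [[1]].
Insert 6: appended to row 1. P = [[4, 6]], Q = [[1, 2]].
Insert 2: 2 bumps 4 from row 1; 4 starts row 2. P = [[2, 6], [4]], Q = [[1, 2], [3]].
Insert 7: appended to row 1. P = [[2, 6, 7], [4]], Q = [[1, 2, 4], [3]].
Insert 3: 3 bumps 6 from row 1; 6 appends to row 2. P = [[2, 3, 7], [4, 6]], Q = [[1, 2, 4], [3, 5]].
Insert 1: 1 bumps 2 from row 1; 2 bumps 4 from row 2; 4 starts row 3. P = [[1, 3, 7], [2, 6], [4]], Q = [[1, 2, 4], [3, 5], [6]].
Insert 8: appended to row 1. P = [[1, 3, 7, 8], [2, 6], [4]], Q = [[1, 2, 4, 7], [3, 5], [6]].
Insert 5: 5 bumps 7 from row 1; 7 appends to row 2. P = [[1, 3, 5, 8], [2, 6, 7], [4]], Q = [[1, 2, 4, 7], [3, 5, 8], [6]].

So P = [[1, 3, 5, 8], [2, 6, 7], [4]], Q = [[1, 2, 4, 7], [3, 5, 8], [6]].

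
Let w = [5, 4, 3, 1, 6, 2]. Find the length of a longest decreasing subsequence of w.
4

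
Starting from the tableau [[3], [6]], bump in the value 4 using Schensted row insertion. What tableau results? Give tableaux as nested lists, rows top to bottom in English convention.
4 is larger than every entry of row 1, so it is appended to row 1. The new tableau is [[3, 4], [6]].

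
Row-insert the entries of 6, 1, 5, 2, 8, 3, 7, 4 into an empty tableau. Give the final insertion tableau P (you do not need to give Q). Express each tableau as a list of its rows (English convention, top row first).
P = [[1, 2, 3, 4], [5, 7], [6, 8]]

Insert 6: appended to row 1. P = [[6]].
Insert 1: 1 bumps 6 from row 1; 6 starts row 2. P = [[1], [6]].
Insert 5: appended to row 1. P = [[1, 5], [6]].
Insert 2: 2 bumps 5 from row 1; 5 bumps 6 from row 2; 6 starts row 3. P = [[1, 2], [5], [6]].
Insert 8: appended to row 1. P = [[1, 2, 8], [5], [6]].
Insert 3: 3 bumps 8 from row 1; 8 appends to row 2. P = [[1, 2, 3], [5, 8], [6]].
Insert 7: appended to row 1. P = [[1, 2, 3, 7], [5, 8], [6]].
Insert 4: 4 bumps 7 from row 1; 7 bumps 8 from row 2; 8 appends to row 3. P = [[1, 2, 3, 4], [5, 7], [6, 8]].

So P = [[1, 2, 3, 4], [5, 7], [6, 8]].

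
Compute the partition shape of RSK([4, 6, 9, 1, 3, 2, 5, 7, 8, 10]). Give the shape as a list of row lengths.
[6, 3, 1]

Row-insert each entry into an empty tableau.

After inserting 4: P = [[4]].
After inserting 6: P = [[4, 6]].
After inserting 9: P = [[4, 6, 9]].
After inserting 1: P = [[1, 6, 9], [4]].
After inserting 3: P = [[1, 3, 9], [4, 6]].
After inserting 2: P = [[1, 2, 9], [3, 6], [4]].
After inserting 5: P = [[1, 2, 5], [3, 6, 9], [4]].
After inserting 7: P = [[1, 2, 5, 7], [3, 6, 9], [4]].
After inserting 8: P = [[1, 2, 5, 7, 8], [3, 6, 9], [4]].
After inserting 10: P = [[1, 2, 5, 7, 8, 10], [3, 6, 9], [4]].

The final insertion tableau P = [[1, 2, 5, 7, 8, 10], [3, 6, 9], [4]] has shape [6, 3, 1].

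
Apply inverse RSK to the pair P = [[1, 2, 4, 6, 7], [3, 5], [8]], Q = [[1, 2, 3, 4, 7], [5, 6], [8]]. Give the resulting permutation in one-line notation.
1 3 5 8 2 6 7 4

Reverse the RSK construction: for i from n down to 1, find the cell of Q containing i, remove the entry at that cell from P, and reverse-bump it up through P; the value ejected from row 1 is w(i).

Step i=8: Q has 8 at row 3, column 1; remove 8 from row 3 of P and reverse-bump: 8 enters row 2 and ejects 5; 5 enters row 1 and ejects 4. So w(8) = 4. P is now [[1, 2, 5, 6, 7], [3, 8]].
Step i=7: Q has 7 at row 1, column 5; remove that cell from P, ejecting 7. So w(7) = 7. P is now [[1, 2, 5, 6], [3, 8]].
Step i=6: Q has 6 at row 2, column 2; remove 8 from row 2 of P and reverse-bump: 8 enters row 1 and ejects 6. So w(6) = 6. P is now [[1, 2, 5, 8], [3]].
Step i=5: Q has 5 at row 2, column 1; remove 3 from row 2 of P and reverse-bump: 3 enters row 1 and ejects 2. So w(5) = 2. P is now [[1, 3, 5, 8]].
Step i=4: Q has 4 at row 1, column 4; remove that cell from P, ejecting 8. So w(4) = 8. P is now [[1, 3, 5]].
Step i=3: Q has 3 at row 1, column 3; remove that cell from P, ejecting 5. So w(3) = 5. P is now [[1, 3]].
Step i=2: Q has 2 at row 1, column 2; remove that cell from P, ejecting 3. So w(2) = 3. P is now [[1]].
Step i=1: Q has 1 at row 1, column 1; remove that cell from P, ejecting 1. So w(1) = 1. P is now [].

So w = 1 3 5 8 2 6 7 4.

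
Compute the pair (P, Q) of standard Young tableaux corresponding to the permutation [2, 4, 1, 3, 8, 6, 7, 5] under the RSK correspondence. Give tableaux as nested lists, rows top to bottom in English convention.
Insert each entry of the permutation into P by Schensted row insertion, recording in Q the position of each new cell.

Insert 2: appended to row 1. P = [[2]], Q = [[1]].
Insert 4: appended to row 1. P = [[2, 4]], Q = [[1, 2]].
Insert 1: 1 bumps 2 from row 1; 2 starts row 2. P = [[1, 4], [2]], Q = [[1, 2], [3]].
Insert 3: 3 bumps 4 from row 1; 4 appends to row 2. P = [[1, 3], [2, 4]], Q = [[1, 2], [3, 4]].
Insert 8: appended to row 1. P = [[1, 3, 8], [2, 4]], Q = [[1, 2, 5], [3, 4]].
Insert 6: 6 bumps 8 from row 1; 8 appends to row 2. P = [[1, 3, 6], [2, 4, 8]], Q = [[1, 2, 5], [3, 4, 6]].
Insert 7: appended to row 1. P = [[1, 3, 6, 7], [2, 4, 8]], Q = [[1, 2, 5, 7], [3, 4, 6]].
Insert 5: 5 bumps 6 from row 1; 6 bumps 8 from row 2; 8 starts row 3. P = [[1, 3, 5, 7], [2, 4, 6], [8]], Q = [[1, 2, 5, 7], [3, 4, 6], [8]].

So P = [[1, 3, 5, 7], [2, 4, 6], [8]], Q = [[1, 2, 5, 7], [3, 4, 6], [8]].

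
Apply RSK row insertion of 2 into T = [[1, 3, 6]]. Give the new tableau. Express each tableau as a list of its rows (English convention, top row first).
In row 1, 2 replaces 3 (the leftmost entry greater than 2); 3 is bumped to row 2. 3 starts a new row 2. The new tableau is [[1, 2, 6], [3]].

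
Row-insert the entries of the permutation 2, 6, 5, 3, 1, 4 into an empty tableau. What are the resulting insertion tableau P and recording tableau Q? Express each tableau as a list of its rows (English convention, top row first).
Insert each entry of the permutation into P by Schensted row insertion, recording in Q the position of each new cell.

Insert 2: appended to row 1. P = [[2]], Q = [[1]].
Insert 6: appended to row 1. P = [[2, 6]], Q = [[1, 2]].
Insert 5: 5 bumps 6 from row 1; 6 starts row 2. P = [[2, 5], [6]], Q = [[1, 2], [3]].
Insert 3: 3 bumps 5 from row 1; 5 bumps 6 from row 2; 6 starts row 3. P = [[2, 3], [5], [6]], Q = [[1, 2], [3], [4]].
Insert 1: 1 bumps 2 from row 1; 2 bumps 5 from row 2; 5 bumps 6 from row 3; 6 starts row 4. P = [[1, 3], [2], [5], [6]], Q = [[1, 2], [3], [4], [5]].
Insert 4: appended to row 1. P = [[1, 3, 4], [2], [5], [6]], Q = [[1, 2, 6], [3], [4], [5]].

So P = [[1, 3, 4], [2], [5], [6]], Q = [[1, 2, 6], [3], [4], [5]].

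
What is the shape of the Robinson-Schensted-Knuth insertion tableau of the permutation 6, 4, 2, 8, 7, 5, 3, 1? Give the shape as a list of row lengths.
[2, 2, 2, 1, 1]

Row-insert each entry into an empty tableau.

After inserting 6: P = [[6]].
After inserting 4: P = [[4], [6]].
After inserting 2: P = [[2], [4], [6]].
After inserting 8: P = [[2, 8], [4], [6]].
After inserting 7: P = [[2, 7], [4, 8], [6]].
After inserting 5: P = [[2, 5], [4, 7], [6, 8]].
After inserting 3: P = [[2, 3], [4, 5], [6, 7], [8]].
After inserting 1: P = [[1, 3], [2, 5], [4, 7], [6], [8]].

The final insertion tableau P = [[1, 3], [2, 5], [4, 7], [6], [8]] has shape [2, 2, 2, 1, 1].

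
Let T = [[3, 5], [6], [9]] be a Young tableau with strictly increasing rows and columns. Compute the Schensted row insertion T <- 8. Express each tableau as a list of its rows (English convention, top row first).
[[3, 5, 8], [6], [9]]

8 is larger than every entry of row 1, so it is appended to row 1. The new tableau is [[3, 5, 8], [6], [9]].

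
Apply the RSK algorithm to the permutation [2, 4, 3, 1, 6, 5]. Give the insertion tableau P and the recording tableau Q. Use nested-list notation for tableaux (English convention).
P = [[1, 3, 5], [2, 6], [4]], Q = [[1, 2, 5], [3, 6], [4]]

Insert each entry of the permutation into P by Schensted row insertion, recording in Q the position of each new cell.

After inserting 2: P = [[2]].
After inserting 4: P = [[2, 4]].
After inserting 3: P = [[2, 3], [4]].
After inserting 1: P = [[1, 3], [2], [4]].
After inserting 6: P = [[1, 3, 6], [2], [4]].
After inserting 5: P = [[1, 3, 5], [2, 6], [4]].

So P = [[1, 3, 5], [2, 6], [4]], Q = [[1, 2, 5], [3, 6], [4]].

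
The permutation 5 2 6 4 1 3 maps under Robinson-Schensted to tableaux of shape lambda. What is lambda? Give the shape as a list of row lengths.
Row-insert each entry into an empty tableau.

After inserting 5: P = [[5]].
After inserting 2: P = [[2], [5]].
After inserting 6: P = [[2, 6], [5]].
After inserting 4: P = [[2, 4], [5, 6]].
After inserting 1: P = [[1, 4], [2, 6], [5]].
After inserting 3: P = [[1, 3], [2, 4], [5, 6]].

The final insertion tableau P = [[1, 3], [2, 4], [5, 6]] has shape [2, 2, 2].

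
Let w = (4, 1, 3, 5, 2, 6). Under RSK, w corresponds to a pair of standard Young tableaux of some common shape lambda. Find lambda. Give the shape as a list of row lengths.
[4, 1, 1]

Row-insert each entry into an empty tableau.

After inserting 4: P = [[4]].
After inserting 1: P = [[1], [4]].
After inserting 3: P = [[1, 3], [4]].
After inserting 5: P = [[1, 3, 5], [4]].
After inserting 2: P = [[1, 2, 5], [3], [4]].
After inserting 6: P = [[1, 2, 5, 6], [3], [4]].

The final insertion tableau P = [[1, 2, 5, 6], [3], [4]] has shape [4, 1, 1].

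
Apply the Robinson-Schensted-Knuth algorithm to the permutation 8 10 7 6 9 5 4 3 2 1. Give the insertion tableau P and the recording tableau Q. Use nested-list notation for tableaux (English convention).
Insert each entry of the permutation into P by Schensted row insertion, recording in Q the position of each new cell.

Insert 8: appended to row 1. P = [[8]].
Insert 10: appended to row 1. P = [[8, 10]].
Insert 7: 7 bumps 8 from row 1; 8 starts row 2. P = [[7, 10], [8]].
Insert 6: 6 bumps 7 from row 1; 7 bumps 8 from row 2; 8 starts row 3. P = [[6, 10], [7], [8]].
Insert 9: 9 bumps 10 from row 1; 10 appends to row 2. P = [[6, 9], [7, 10], [8]].
Insert 5: 5 bumps 6 from row 1; 6 bumps 7 from row 2; 7 bumps 8 from row 3; 8 starts row 4. P = [[5, 9], [6, 10], [7], [8]].
Insert 4: 4 bumps 5 from row 1; 5 bumps 6 from row 2; 6 bumps 7 from row 3; 7 bumps 8 from row 4; 8 starts row 5. P = [[4, 9], [5, 10], [6], [7], [8]].
Insert 3: 3 bumps 4 from row 1; 4 bumps 5 from row 2; 5 bumps 6 from row 3; 6 bumps 7 from row 4; 7 bumps 8 from row 5; 8 starts row 6. P = [[3, 9], [4, 10], [5], [6], [7], [8]].
Insert 2: 2 bumps 3 from row 1; 3 bumps 4 from row 2; 4 bumps 5 from row 3; 5 bumps 6 from row 4; 6 bumps 7 from row 5; 7 bumps 8 from row 6; 8 starts row 7. P = [[2, 9], [3, 10], [4], [5], [6], [7], [8]].
Insert 1: 1 bumps 2 from row 1; 2 bumps 3 from row 2; 3 bumps 4 from row 3; 4 bumps 5 from row 4; 5 bumps 6 from row 5; 6 bumps 7 from row 6; 7 bumps 8 from row 7; 8 starts row 8. P = [[1, 9], [2, 10], [3], [4], [5], [6], [7], [8]].

So P = [[1, 9], [2, 10], [3], [4], [5], [6], [7], [8]], Q = [[1, 2], [3, 5], [4], [6], [7], [8], [9], [10]].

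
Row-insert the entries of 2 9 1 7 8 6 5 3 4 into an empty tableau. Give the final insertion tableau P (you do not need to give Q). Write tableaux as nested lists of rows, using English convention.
Insert 2: appended to row 1. P = [[2]].
Insert 9: appended to row 1. P = [[2, 9]].
Insert 1: 1 bumps 2 from row 1; 2 starts row 2. P = [[1, 9], [2]].
Insert 7: 7 bumps 9 from row 1; 9 appends to row 2. P = [[1, 7], [2, 9]].
Insert 8: appended to row 1. P = [[1, 7, 8], [2, 9]].
Insert 6: 6 bumps 7 from row 1; 7 bumps 9 from row 2; 9 starts row 3. P = [[1, 6, 8], [2, 7], [9]].
Insert 5: 5 bumps 6 from row 1; 6 bumps 7 from row 2; 7 bumps 9 from row 3; 9 starts row 4. P = [[1, 5, 8], [2, 6], [7], [9]].
Insert 3: 3 bumps 5 from row 1; 5 bumps 6 from row 2; 6 bumps 7 from row 3; 7 bumps 9 from row 4; 9 starts row 5. P = [[1, 3, 8], [2, 5], [6], [7], [9]].
Insert 4: 4 bumps 8 from row 1; 8 appends to row 2. P = [[1, 3, 4], [2, 5, 8], [6], [7], [9]].

So P = [[1, 3, 4], [2, 5, 8], [6], [7], [9]].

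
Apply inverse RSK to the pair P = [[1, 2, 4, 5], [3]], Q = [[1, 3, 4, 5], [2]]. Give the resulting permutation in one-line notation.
Reverse the RSK construction: for i from n down to 1, find the cell of Q containing i, remove the entry at that cell from P, and reverse-bump it up through P; the value ejected from row 1 is w(i).

Step i=5: Q has 5 at row 1, column 4; remove that cell from P, ejecting 5. So w(5) = 5. P is now [[1, 2, 4], [3]].
Step i=4: Q has 4 at row 1, column 3; remove that cell from P, ejecting 4. So w(4) = 4. P is now [[1, 2], [3]].
Step i=3: Q has 3 at row 1, column 2; remove that cell from P, ejecting 2. So w(3) = 2. P is now [[1], [3]].
Step i=2: Q has 2 at row 2, column 1; remove 3 from row 2 of P and reverse-bump: 3 enters row 1 and ejects 1. So w(2) = 1. P is now [[3]].
Step i=1: Q has 1 at row 1, column 1; remove that cell from P, ejecting 3. So w(1) = 3. P is now [].

So w = 3 1 2 4 5.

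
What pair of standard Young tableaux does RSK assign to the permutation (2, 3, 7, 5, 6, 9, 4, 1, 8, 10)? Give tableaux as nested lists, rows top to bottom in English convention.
P = [[1, 3, 4, 6, 8, 10], [2, 9], [5], [7]], Q = [[1, 2, 3, 5, 6, 10], [4, 9], [7], [8]]

Insert each entry of the permutation into P by Schensted row insertion, recording in Q the position of each new cell.

Insert 2: appended to row 1. P = [[2]], Q = [[1]].
Insert 3: appended to row 1. P = [[2, 3]], Q = [[1, 2]].
Insert 7: appended to row 1. P = [[2, 3, 7]], Q = [[1, 2, 3]].
Insert 5: 5 bumps 7 from row 1; 7 starts row 2. P = [[2, 3, 5], [7]], Q = [[1, 2, 3], [4]].
Insert 6: appended to row 1. P = [[2, 3, 5, 6], [7]], Q = [[1, 2, 3, 5], [4]].
Insert 9: appended to row 1. P = [[2, 3, 5, 6, 9], [7]], Q = [[1, 2, 3, 5, 6], [4]].
Insert 4: 4 bumps 5 from row 1; 5 bumps 7 from row 2; 7 starts row 3. P = [[2, 3, 4, 6, 9], [5], [7]], Q = [[1, 2, 3, 5, 6], [4], [7]].
Insert 1: 1 bumps 2 from row 1; 2 bumps 5 from row 2; 5 bumps 7 from row 3; 7 starts row 4. P = [[1, 3, 4, 6, 9], [2], [5], [7]], Q = [[1, 2, 3, 5, 6], [4], [7], [8]].
Insert 8: 8 bumps 9 from row 1; 9 appends to row 2. P = [[1, 3, 4, 6, 8], [2, 9], [5], [7]], Q = [[1, 2, 3, 5, 6], [4, 9], [7], [8]].
Insert 10: appended to row 1. P = [[1, 3, 4, 6, 8, 10], [2, 9], [5], [7]], Q = [[1, 2, 3, 5, 6, 10], [4, 9], [7], [8]].

So P = [[1, 3, 4, 6, 8, 10], [2, 9], [5], [7]], Q = [[1, 2, 3, 5, 6, 10], [4, 9], [7], [8]].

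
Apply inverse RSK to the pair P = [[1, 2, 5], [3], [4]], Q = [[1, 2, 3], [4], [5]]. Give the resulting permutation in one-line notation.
Reverse the RSK construction: for i from n down to 1, find the cell of Q containing i, remove the entry at that cell from P, and reverse-bump it up through P; the value ejected from row 1 is w(i).

Step i=5: Q has 5 at row 3, column 1; remove 4 from row 3 of P and reverse-bump: 4 enters row 2 and ejects 3; 3 enters row 1 and ejects 2. So w(5) = 2. P is now [[1, 3, 5], [4]].
Step i=4: Q has 4 at row 2, column 1; remove 4 from row 2 of P and reverse-bump: 4 enters row 1 and ejects 3. So w(4) = 3. P is now [[1, 4, 5]].
Step i=3: Q has 3 at row 1, column 3; remove that cell from P, ejecting 5. So w(3) = 5. P is now [[1, 4]].
Step i=2: Q has 2 at row 1, column 2; remove that cell from P, ejecting 4. So w(2) = 4. P is now [[1]].
Step i=1: Q has 1 at row 1, column 1; remove that cell from P, ejecting 1. So w(1) = 1. P is now [].

So w = 1 4 5 3 2.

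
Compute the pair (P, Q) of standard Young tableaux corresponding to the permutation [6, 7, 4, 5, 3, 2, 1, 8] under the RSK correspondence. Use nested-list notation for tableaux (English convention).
P = [[1, 5, 8], [2, 7], [3], [4], [6]], Q = [[1, 2, 8], [3, 4], [5], [6], [7]]

Insert each entry of the permutation into P by Schensted row insertion, recording in Q the position of each new cell.

Insert 6: appended to row 1. P = [[6]].
Insert 7: appended to row 1. P = [[6, 7]].
Insert 4: 4 bumps 6 from row 1; 6 starts row 2. P = [[4, 7], [6]].
Insert 5: 5 bumps 7 from row 1; 7 appends to row 2. P = [[4, 5], [6, 7]].
Insert 3: 3 bumps 4 from row 1; 4 bumps 6 from row 2; 6 starts row 3. P = [[3, 5], [4, 7], [6]].
Insert 2: 2 bumps 3 from row 1; 3 bumps 4 from row 2; 4 bumps 6 from row 3; 6 starts row 4. P = [[2, 5], [3, 7], [4], [6]].
Insert 1: 1 bumps 2 from row 1; 2 bumps 3 from row 2; 3 bumps 4 from row 3; 4 bumps 6 from row 4; 6 starts row 5. P = [[1, 5], [2, 7], [3], [4], [6]].
Insert 8: appended to row 1. P = [[1, 5, 8], [2, 7], [3], [4], [6]].

So P = [[1, 5, 8], [2, 7], [3], [4], [6]], Q = [[1, 2, 8], [3, 4], [5], [6], [7]].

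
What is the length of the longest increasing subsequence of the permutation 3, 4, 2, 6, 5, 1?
3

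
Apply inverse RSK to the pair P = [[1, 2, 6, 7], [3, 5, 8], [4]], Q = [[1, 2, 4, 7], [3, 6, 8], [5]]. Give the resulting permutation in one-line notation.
4 5 3 6 1 2 8 7

Reverse the RSK construction: for i from n down to 1, find the cell of Q containing i, remove the entry at that cell from P, and reverse-bump it up through P; the value ejected from row 1 is w(i).

Step i=8: Q has 8 at row 2, column 3; remove 8 from row 2 of P and reverse-bump: 8 enters row 1 and ejects 7. So w(8) = 7. P is now [[1, 2, 6, 8], [3, 5], [4]].
Step i=7: Q has 7 at row 1, column 4; remove that cell from P, ejecting 8. So w(7) = 8. P is now [[1, 2, 6], [3, 5], [4]].
Step i=6: Q has 6 at row 2, column 2; remove 5 from row 2 of P and reverse-bump: 5 enters row 1 and ejects 2. So w(6) = 2. P is now [[1, 5, 6], [3], [4]].
Step i=5: Q has 5 at row 3, column 1; remove 4 from row 3 of P and reverse-bump: 4 enters row 2 and ejects 3; 3 enters row 1 and ejects 1. So w(5) = 1. P is now [[3, 5, 6], [4]].
Step i=4: Q has 4 at row 1, column 3; remove that cell from P, ejecting 6. So w(4) = 6. P is now [[3, 5], [4]].
Step i=3: Q has 3 at row 2, column 1; remove 4 from row 2 of P and reverse-bump: 4 enters row 1 and ejects 3. So w(3) = 3. P is now [[4, 5]].
Step i=2: Q has 2 at row 1, column 2; remove that cell from P, ejecting 5. So w(2) = 5. P is now [[4]].
Step i=1: Q has 1 at row 1, column 1; remove that cell from P, ejecting 4. So w(1) = 4. P is now [].

So w = 4 5 3 6 1 2 8 7.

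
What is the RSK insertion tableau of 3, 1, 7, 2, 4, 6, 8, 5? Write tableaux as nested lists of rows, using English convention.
P = [[1, 2, 4, 5, 8], [3, 6], [7]]

Insert 3: appended to row 1. P = [[3]].
Insert 1: 1 bumps 3 from row 1; 3 starts row 2. P = [[1], [3]].
Insert 7: appended to row 1. P = [[1, 7], [3]].
Insert 2: 2 bumps 7 from row 1; 7 appends to row 2. P = [[1, 2], [3, 7]].
Insert 4: appended to row 1. P = [[1, 2, 4], [3, 7]].
Insert 6: appended to row 1. P = [[1, 2, 4, 6], [3, 7]].
Insert 8: appended to row 1. P = [[1, 2, 4, 6, 8], [3, 7]].
Insert 5: 5 bumps 6 from row 1; 6 bumps 7 from row 2; 7 starts row 3. P = [[1, 2, 4, 5, 8], [3, 6], [7]].

So P = [[1, 2, 4, 5, 8], [3, 6], [7]].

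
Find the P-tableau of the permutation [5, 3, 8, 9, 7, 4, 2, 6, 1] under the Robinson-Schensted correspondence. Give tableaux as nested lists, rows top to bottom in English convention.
P = [[1, 4, 6], [2, 7, 9], [3], [5], [8]]

Insert 5: appended to row 1. P = [[5]].
Insert 3: 3 bumps 5 from row 1; 5 starts row 2. P = [[3], [5]].
Insert 8: appended to row 1. P = [[3, 8], [5]].
Insert 9: appended to row 1. P = [[3, 8, 9], [5]].
Insert 7: 7 bumps 8 from row 1; 8 appends to row 2. P = [[3, 7, 9], [5, 8]].
Insert 4: 4 bumps 7 from row 1; 7 bumps 8 from row 2; 8 starts row 3. P = [[3, 4, 9], [5, 7], [8]].
Insert 2: 2 bumps 3 from row 1; 3 bumps 5 from row 2; 5 bumps 8 from row 3; 8 starts row 4. P = [[2, 4, 9], [3, 7], [5], [8]].
Insert 6: 6 bumps 9 from row 1; 9 appends to row 2. P = [[2, 4, 6], [3, 7, 9], [5], [8]].
Insert 1: 1 bumps 2 from row 1; 2 bumps 3 from row 2; 3 bumps 5 from row 3; 5 bumps 8 from row 4; 8 starts row 5. P = [[1, 4, 6], [2, 7, 9], [3], [5], [8]].

So P = [[1, 4, 6], [2, 7, 9], [3], [5], [8]].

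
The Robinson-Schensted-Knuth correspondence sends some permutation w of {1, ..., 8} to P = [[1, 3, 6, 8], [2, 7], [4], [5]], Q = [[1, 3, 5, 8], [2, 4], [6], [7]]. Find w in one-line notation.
Reverse RSK: for i = n, n-1, ..., 1, locate i in Q, remove the corresponding corner cell from P, and reverse-bump its entry up through P; the value ejected from row 1 is w(i).

So w = 5 2 7 4 6 3 1 8.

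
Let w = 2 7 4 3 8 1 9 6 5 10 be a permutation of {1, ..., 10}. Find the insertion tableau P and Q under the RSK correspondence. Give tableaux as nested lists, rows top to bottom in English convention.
P = [[1, 3, 5, 9, 10], [2, 6], [4, 8], [7]], Q = [[1, 2, 5, 7, 10], [3, 8], [4, 9], [6]]

Insert each entry of the permutation into P by Schensted row insertion, recording in Q the position of each new cell.

After inserting 2: P = [[2]].
After inserting 7: P = [[2, 7]].
After inserting 4: P = [[2, 4], [7]].
After inserting 3: P = [[2, 3], [4], [7]].
After inserting 8: P = [[2, 3, 8], [4], [7]].
After inserting 1: P = [[1, 3, 8], [2], [4], [7]].
After inserting 9: P = [[1, 3, 8, 9], [2], [4], [7]].
After inserting 6: P = [[1, 3, 6, 9], [2, 8], [4], [7]].
After inserting 5: P = [[1, 3, 5, 9], [2, 6], [4, 8], [7]].
After inserting 10: P = [[1, 3, 5, 9, 10], [2, 6], [4, 8], [7]].

So P = [[1, 3, 5, 9, 10], [2, 6], [4, 8], [7]], Q = [[1, 2, 5, 7, 10], [3, 8], [4, 9], [6]].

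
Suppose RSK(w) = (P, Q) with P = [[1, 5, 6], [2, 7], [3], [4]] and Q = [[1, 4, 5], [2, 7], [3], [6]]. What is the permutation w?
4 3 2 5 7 1 6

Reverse the RSK construction: for i from n down to 1, find the cell of Q containing i, remove the entry at that cell from P, and reverse-bump it up through P; the value ejected from row 1 is w(i).

Step i=7: Q has 7 at row 2, column 2; remove 7 from row 2 of P and reverse-bump: 7 enters row 1 and ejects 6. So w(7) = 6. P is now [[1, 5, 7], [2], [3], [4]].
Step i=6: Q has 6 at row 4, column 1; remove 4 from row 4 of P and reverse-bump: 4 enters row 3 and ejects 3; 3 enters row 2 and ejects 2; 2 enters row 1 and ejects 1. So w(6) = 1. P is now [[2, 5, 7], [3], [4]].
Step i=5: Q has 5 at row 1, column 3; remove that cell from P, ejecting 7. So w(5) = 7. P is now [[2, 5], [3], [4]].
Step i=4: Q has 4 at row 1, column 2; remove that cell from P, ejecting 5. So w(4) = 5. P is now [[2], [3], [4]].
Step i=3: Q has 3 at row 3, column 1; remove 4 from row 3 of P and reverse-bump: 4 enters row 2 and ejects 3; 3 enters row 1 and ejects 2. So w(3) = 2. P is now [[3], [4]].
Step i=2: Q has 2 at row 2, column 1; remove 4 from row 2 of P and reverse-bump: 4 enters row 1 and ejects 3. So w(2) = 3. P is now [[4]].
Step i=1: Q has 1 at row 1, column 1; remove that cell from P, ejecting 4. So w(1) = 4. P is now [].

So w = 4 3 2 5 7 1 6.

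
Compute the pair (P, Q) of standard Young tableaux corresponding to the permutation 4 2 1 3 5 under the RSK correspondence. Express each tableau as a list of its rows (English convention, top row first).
P = [[1, 3, 5], [2], [4]], Q = [[1, 4, 5], [2], [3]]

Insert each entry of the permutation into P by Schensted row insertion, recording in Q the position of each new cell.

Insert 4: appended to row 1. P = [[4]].
Insert 2: 2 bumps 4 from row 1; 4 starts row 2. P = [[2], [4]].
Insert 1: 1 bumps 2 from row 1; 2 bumps 4 from row 2; 4 starts row 3. P = [[1], [2], [4]].
Insert 3: appended to row 1. P = [[1, 3], [2], [4]].
Insert 5: appended to row 1. P = [[1, 3, 5], [2], [4]].

So P = [[1, 3, 5], [2], [4]], Q = [[1, 4, 5], [2], [3]].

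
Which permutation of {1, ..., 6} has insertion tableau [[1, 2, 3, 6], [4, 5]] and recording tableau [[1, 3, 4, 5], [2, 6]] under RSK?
4 1 2 5 6 3

Reverse the RSK construction: for i from n down to 1, find the cell of Q containing i, remove the entry at that cell from P, and reverse-bump it up through P; the value ejected from row 1 is w(i).

Step i=6: Q has 6 at row 2, column 2; remove 5 from row 2 of P and reverse-bump: 5 enters row 1 and ejects 3. So w(6) = 3. P is now [[1, 2, 5, 6], [4]].
Step i=5: Q has 5 at row 1, column 4; remove that cell from P, ejecting 6. So w(5) = 6. P is now [[1, 2, 5], [4]].
Step i=4: Q has 4 at row 1, column 3; remove that cell from P, ejecting 5. So w(4) = 5. P is now [[1, 2], [4]].
Step i=3: Q has 3 at row 1, column 2; remove that cell from P, ejecting 2. So w(3) = 2. P is now [[1], [4]].
Step i=2: Q has 2 at row 2, column 1; remove 4 from row 2 of P and reverse-bump: 4 enters row 1 and ejects 1. So w(2) = 1. P is now [[4]].
Step i=1: Q has 1 at row 1, column 1; remove that cell from P, ejecting 4. So w(1) = 4. P is now [].

So w = 4 1 2 5 6 3.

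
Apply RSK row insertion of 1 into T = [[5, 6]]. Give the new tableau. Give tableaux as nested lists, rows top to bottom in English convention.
[[1, 6], [5]]

In row 1, 1 replaces 5 (the leftmost entry greater than 1); 5 is bumped to row 2. 5 starts a new row 2. The new tableau is [[1, 6], [5]].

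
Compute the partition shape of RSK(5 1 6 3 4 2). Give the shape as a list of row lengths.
[3, 2, 1]

Row-insert each entry into an empty tableau.

After inserting 5: P = [[5]].
After inserting 1: P = [[1], [5]].
After inserting 6: P = [[1, 6], [5]].
After inserting 3: P = [[1, 3], [5, 6]].
After inserting 4: P = [[1, 3, 4], [5, 6]].
After inserting 2: P = [[1, 2, 4], [3, 6], [5]].

The final insertion tableau P = [[1, 2, 4], [3, 6], [5]] has shape [3, 2, 1].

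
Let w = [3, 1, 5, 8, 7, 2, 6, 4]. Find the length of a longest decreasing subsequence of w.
4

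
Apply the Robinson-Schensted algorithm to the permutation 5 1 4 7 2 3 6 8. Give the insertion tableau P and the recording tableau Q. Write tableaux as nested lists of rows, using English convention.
Insert each entry of the permutation into P by Schensted row insertion, recording in Q the position of each new cell.

Insert 5: appended to row 1. P = [[5]].
Insert 1: 1 bumps 5 from row 1; 5 starts row 2. P = [[1], [5]].
Insert 4: appended to row 1. P = [[1, 4], [5]].
Insert 7: appended to row 1. P = [[1, 4, 7], [5]].
Insert 2: 2 bumps 4 from row 1; 4 bumps 5 from row 2; 5 starts row 3. P = [[1, 2, 7], [4], [5]].
Insert 3: 3 bumps 7 from row 1; 7 appends to row 2. P = [[1, 2, 3], [4, 7], [5]].
Insert 6: appended to row 1. P = [[1, 2, 3, 6], [4, 7], [5]].
Insert 8: appended to row 1. P = [[1, 2, 3, 6, 8], [4, 7], [5]].

So P = [[1, 2, 3, 6, 8], [4, 7], [5]], Q = [[1, 3, 4, 7, 8], [2, 6], [5]].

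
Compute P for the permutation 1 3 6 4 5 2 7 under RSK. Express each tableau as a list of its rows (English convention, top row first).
Insert 1: appended to row 1. P = [[1]].
Insert 3: appended to row 1. P = [[1, 3]].
Insert 6: appended to row 1. P = [[1, 3, 6]].
Insert 4: 4 bumps 6 from row 1; 6 starts row 2. P = [[1, 3, 4], [6]].
Insert 5: appended to row 1. P = [[1, 3, 4, 5], [6]].
Insert 2: 2 bumps 3 from row 1; 3 bumps 6 from row 2; 6 starts row 3. P = [[1, 2, 4, 5], [3], [6]].
Insert 7: appended to row 1. P = [[1, 2, 4, 5, 7], [3], [6]].

So P = [[1, 2, 4, 5, 7], [3], [6]].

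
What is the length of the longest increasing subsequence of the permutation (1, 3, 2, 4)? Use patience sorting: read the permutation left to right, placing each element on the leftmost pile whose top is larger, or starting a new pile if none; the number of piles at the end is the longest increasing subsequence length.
1: new pile. tops = [1]
3: new pile. tops = [1, 3]
2: onto pile 2 (replacing 3). tops = [1, 2]
4: new pile. tops = [1, 2, 4]

3 piles, so the longest increasing subsequence has length 3.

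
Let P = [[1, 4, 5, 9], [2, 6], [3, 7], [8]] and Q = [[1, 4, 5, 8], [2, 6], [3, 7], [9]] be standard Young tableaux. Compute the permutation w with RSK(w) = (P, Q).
Reverse the RSK construction: for i from n down to 1, find the cell of Q containing i, remove the entry at that cell from P, and reverse-bump it up through P; the value ejected from row 1 is w(i).

Step i=9: Q has 9 at row 4, column 1; remove 8 from row 4 of P and reverse-bump: 8 enters row 3 and ejects 7; 7 enters row 2 and ejects 6; 6 enters row 1 and ejects 5. So w(9) = 5. P is now [[1, 4, 6, 9], [2, 7], [3, 8]].
Step i=8: Q has 8 at row 1, column 4; remove that cell from P, ejecting 9. So w(8) = 9. P is now [[1, 4, 6], [2, 7], [3, 8]].
Step i=7: Q has 7 at row 3, column 2; remove 8 from row 3 of P and reverse-bump: 8 enters row 2 and ejects 7; 7 enters row 1 and ejects 6. So w(7) = 6. P is now [[1, 4, 7], [2, 8], [3]].
Step i=6: Q has 6 at row 2, column 2; remove 8 from row 2 of P and reverse-bump: 8 enters row 1 and ejects 7. So w(6) = 7. P is now [[1, 4, 8], [2], [3]].
Step i=5: Q has 5 at row 1, column 3; remove that cell from P, ejecting 8. So w(5) = 8. P is now [[1, 4], [2], [3]].
Step i=4: Q has 4 at row 1, column 2; remove that cell from P, ejecting 4. So w(4) = 4. P is now [[1], [2], [3]].
Step i=3: Q has 3 at row 3, column 1; remove 3 from row 3 of P and reverse-bump: 3 enters row 2 and ejects 2; 2 enters row 1 and ejects 1. So w(3) = 1. P is now [[2], [3]].
Step i=2: Q has 2 at row 2, column 1; remove 3 from row 2 of P and reverse-bump: 3 enters row 1 and ejects 2. So w(2) = 2. P is now [[3]].
Step i=1: Q has 1 at row 1, column 1; remove that cell from P, ejecting 3. So w(1) = 3. P is now [].

So w = 3 2 1 4 8 7 6 9 5.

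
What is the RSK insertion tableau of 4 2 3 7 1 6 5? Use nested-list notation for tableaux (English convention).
Insert 4: appended to row 1. P = [[4]].
Insert 2: 2 bumps 4 from row 1; 4 starts row 2. P = [[2], [4]].
Insert 3: appended to row 1. P = [[2, 3], [4]].
Insert 7: appended to row 1. P = [[2, 3, 7], [4]].
Insert 1: 1 bumps 2 from row 1; 2 bumps 4 from row 2; 4 starts row 3. P = [[1, 3, 7], [2], [4]].
Insert 6: 6 bumps 7 from row 1; 7 appends to row 2. P = [[1, 3, 6], [2, 7], [4]].
Insert 5: 5 bumps 6 from row 1; 6 bumps 7 from row 2; 7 appends to row 3. P = [[1, 3, 5], [2, 6], [4, 7]].

So P = [[1, 3, 5], [2, 6], [4, 7]].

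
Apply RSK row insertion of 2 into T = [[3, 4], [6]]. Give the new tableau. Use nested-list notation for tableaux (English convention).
In row 1, 2 replaces 3 (the leftmost entry greater than 2); 3 is bumped to row 2. In row 2, 3 replaces 6 (the leftmost entry greater than 3); 6 is bumped to row 3. 6 starts a new row 3. The new tableau is [[2, 4], [3], [6]].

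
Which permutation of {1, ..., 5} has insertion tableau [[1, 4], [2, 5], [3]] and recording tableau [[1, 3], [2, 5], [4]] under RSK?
3 2 5 1 4

Reverse RSK: for i = n, n-1, ..., 1, locate i in Q, remove the corresponding corner cell from P, and reverse-bump its entry up through P; the value ejected from row 1 is w(i).

So w = 3 2 5 1 4.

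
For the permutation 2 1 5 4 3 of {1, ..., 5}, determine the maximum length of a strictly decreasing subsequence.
3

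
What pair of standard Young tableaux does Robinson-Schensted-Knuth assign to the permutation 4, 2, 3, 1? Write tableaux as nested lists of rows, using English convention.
P = [[1, 3], [2], [4]], Q = [[1, 3], [2], [4]]

Insert each entry of the permutation into P by Schensted row insertion, recording in Q the position of each new cell.

Insert 4: appended to row 1. P = [[4]].
Insert 2: 2 bumps 4 from row 1; 4 starts row 2. P = [[2], [4]].
Insert 3: appended to row 1. P = [[2, 3], [4]].
Insert 1: 1 bumps 2 from row 1; 2 bumps 4 from row 2; 4 starts row 3. P = [[1, 3], [2], [4]].

So P = [[1, 3], [2], [4]], Q = [[1, 3], [2], [4]].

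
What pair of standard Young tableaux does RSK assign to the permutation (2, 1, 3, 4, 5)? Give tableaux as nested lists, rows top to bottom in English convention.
Insert each entry of the permutation into P by Schensted row insertion, recording in Q the position of each new cell.

Insert 2: appended to row 1. P = [[2]].
Insert 1: 1 bumps 2 from row 1; 2 starts row 2. P = [[1], [2]].
Insert 3: appended to row 1. P = [[1, 3], [2]].
Insert 4: appended to row 1. P = [[1, 3, 4], [2]].
Insert 5: appended to row 1. P = [[1, 3, 4, 5], [2]].

So P = [[1, 3, 4, 5], [2]], Q = [[1, 3, 4, 5], [2]].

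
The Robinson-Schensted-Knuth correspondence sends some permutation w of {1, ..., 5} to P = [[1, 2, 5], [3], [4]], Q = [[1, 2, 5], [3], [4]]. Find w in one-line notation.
1 4 3 2 5

Reverse the RSK construction: for i from n down to 1, find the cell of Q containing i, remove the entry at that cell from P, and reverse-bump it up through P; the value ejected from row 1 is w(i).

Step i=5: Q has 5 at row 1, column 3; remove that cell from P, ejecting 5. So w(5) = 5. P is now [[1, 2], [3], [4]].
Step i=4: Q has 4 at row 3, column 1; remove 4 from row 3 of P and reverse-bump: 4 enters row 2 and ejects 3; 3 enters row 1 and ejects 2. So w(4) = 2. P is now [[1, 3], [4]].
Step i=3: Q has 3 at row 2, column 1; remove 4 from row 2 of P and reverse-bump: 4 enters row 1 and ejects 3. So w(3) = 3. P is now [[1, 4]].
Step i=2: Q has 2 at row 1, column 2; remove that cell from P, ejecting 4. So w(2) = 4. P is now [[1]].
Step i=1: Q has 1 at row 1, column 1; remove that cell from P, ejecting 1. So w(1) = 1. P is now [].

So w = 1 4 3 2 5.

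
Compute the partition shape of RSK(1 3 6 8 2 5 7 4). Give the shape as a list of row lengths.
[4, 3, 1]

Row-insert each entry into an empty tableau.

After inserting 1: P = [[1]].
After inserting 3: P = [[1, 3]].
After inserting 6: P = [[1, 3, 6]].
After inserting 8: P = [[1, 3, 6, 8]].
After inserting 2: P = [[1, 2, 6, 8], [3]].
After inserting 5: P = [[1, 2, 5, 8], [3, 6]].
After inserting 7: P = [[1, 2, 5, 7], [3, 6, 8]].
After inserting 4: P = [[1, 2, 4, 7], [3, 5, 8], [6]].

The final insertion tableau P = [[1, 2, 4, 7], [3, 5, 8], [6]] has shape [4, 3, 1].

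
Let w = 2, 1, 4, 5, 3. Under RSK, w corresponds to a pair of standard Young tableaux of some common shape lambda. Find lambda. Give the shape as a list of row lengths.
[3, 2]

Row-insert each entry into an empty tableau.

After inserting 2: P = [[2]].
After inserting 1: P = [[1], [2]].
After inserting 4: P = [[1, 4], [2]].
After inserting 5: P = [[1, 4, 5], [2]].
After inserting 3: P = [[1, 3, 5], [2, 4]].

The final insertion tableau P = [[1, 3, 5], [2, 4]] has shape [3, 2].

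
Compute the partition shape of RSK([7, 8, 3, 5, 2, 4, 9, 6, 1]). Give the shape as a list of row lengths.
Row-insert each entry into an empty tableau.

After inserting 7: P = [[7]].
After inserting 8: P = [[7, 8]].
After inserting 3: P = [[3, 8], [7]].
After inserting 5: P = [[3, 5], [7, 8]].
After inserting 2: P = [[2, 5], [3, 8], [7]].
After inserting 4: P = [[2, 4], [3, 5], [7, 8]].
After inserting 9: P = [[2, 4, 9], [3, 5], [7, 8]].
After inserting 6: P = [[2, 4, 6], [3, 5, 9], [7, 8]].
After inserting 1: P = [[1, 4, 6], [2, 5, 9], [3, 8], [7]].

The final insertion tableau P = [[1, 4, 6], [2, 5, 9], [3, 8], [7]] has shape [3, 3, 2, 1].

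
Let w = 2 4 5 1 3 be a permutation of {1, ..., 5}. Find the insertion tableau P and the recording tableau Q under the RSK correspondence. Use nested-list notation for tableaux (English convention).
Insert each entry of the permutation into P by Schensted row insertion, recording in Q the position of each new cell.

Insert 2: appended to row 1. P = [[2]], Q = [[1]].
Insert 4: appended to row 1. P = [[2, 4]], Q = [[1, 2]].
Insert 5: appended to row 1. P = [[2, 4, 5]], Q = [[1, 2, 3]].
Insert 1: 1 bumps 2 from row 1; 2 starts row 2. P = [[1, 4, 5], [2]], Q = [[1, 2, 3], [4]].
Insert 3: 3 bumps 4 from row 1; 4 appends to row 2. P = [[1, 3, 5], [2, 4]], Q = [[1, 2, 3], [4, 5]].

So P = [[1, 3, 5], [2, 4]], Q = [[1, 2, 3], [4, 5]].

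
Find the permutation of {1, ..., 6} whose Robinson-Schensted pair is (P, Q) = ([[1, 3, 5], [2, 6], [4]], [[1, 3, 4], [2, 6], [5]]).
Reverse the RSK construction: for i from n down to 1, find the cell of Q containing i, remove the entry at that cell from P, and reverse-bump it up through P; the value ejected from row 1 is w(i).

Step i=6: Q has 6 at row 2, column 2; remove 6 from row 2 of P and reverse-bump: 6 enters row 1 and ejects 5. So w(6) = 5. P is now [[1, 3, 6], [2], [4]].
Step i=5: Q has 5 at row 3, column 1; remove 4 from row 3 of P and reverse-bump: 4 enters row 2 and ejects 2; 2 enters row 1 and ejects 1. So w(5) = 1. P is now [[2, 3, 6], [4]].
Step i=4: Q has 4 at row 1, column 3; remove that cell from P, ejecting 6. So w(4) = 6. P is now [[2, 3], [4]].
Step i=3: Q has 3 at row 1, column 2; remove that cell from P, ejecting 3. So w(3) = 3. P is now [[2], [4]].
Step i=2: Q has 2 at row 2, column 1; remove 4 from row 2 of P and reverse-bump: 4 enters row 1 and ejects 2. So w(2) = 2. P is now [[4]].
Step i=1: Q has 1 at row 1, column 1; remove that cell from P, ejecting 4. So w(1) = 4. P is now [].

So w = 4 2 3 6 1 5.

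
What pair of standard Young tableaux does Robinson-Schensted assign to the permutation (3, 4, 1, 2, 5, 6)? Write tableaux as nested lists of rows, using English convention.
P = [[1, 2, 5, 6], [3, 4]], Q = [[1, 2, 5, 6], [3, 4]]

Insert each entry of the permutation into P by Schensted row insertion, recording in Q the position of each new cell.

Insert 3: appended to row 1. P = [[3]].
Insert 4: appended to row 1. P = [[3, 4]].
Insert 1: 1 bumps 3 from row 1; 3 starts row 2. P = [[1, 4], [3]].
Insert 2: 2 bumps 4 from row 1; 4 appends to row 2. P = [[1, 2], [3, 4]].
Insert 5: appended to row 1. P = [[1, 2, 5], [3, 4]].
Insert 6: appended to row 1. P = [[1, 2, 5, 6], [3, 4]].

So P = [[1, 2, 5, 6], [3, 4]], Q = [[1, 2, 5, 6], [3, 4]].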